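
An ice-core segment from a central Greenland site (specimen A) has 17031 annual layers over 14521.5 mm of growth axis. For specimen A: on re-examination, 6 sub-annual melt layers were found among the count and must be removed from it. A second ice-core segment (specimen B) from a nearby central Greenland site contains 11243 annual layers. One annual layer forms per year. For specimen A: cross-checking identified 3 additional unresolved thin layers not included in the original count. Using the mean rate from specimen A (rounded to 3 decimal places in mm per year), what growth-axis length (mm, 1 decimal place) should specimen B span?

9590.3 mm

Specimen A: true annual layer count = 17031 − 6 + 3 = 17028.
A: 14521.5 mm over 17028 years gives 14521.5 / 17028 ≈ 0.853 mm per year.
Length of B = 0.853 × 11243 = 9590.3 mm.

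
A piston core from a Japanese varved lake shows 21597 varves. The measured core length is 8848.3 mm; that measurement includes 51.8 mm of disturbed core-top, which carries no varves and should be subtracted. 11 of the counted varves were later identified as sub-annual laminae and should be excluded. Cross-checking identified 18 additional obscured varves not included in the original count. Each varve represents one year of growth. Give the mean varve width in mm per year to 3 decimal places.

Correcting the raw count gives 21597 − 11 + 18 = 21604 true varves.
Net length = 8848.3 − 51.8 = 8796.5 mm.
Mean rate = 8796.5 mm / 21604 years ≈ 0.407 mm per year.

0.407 mm per year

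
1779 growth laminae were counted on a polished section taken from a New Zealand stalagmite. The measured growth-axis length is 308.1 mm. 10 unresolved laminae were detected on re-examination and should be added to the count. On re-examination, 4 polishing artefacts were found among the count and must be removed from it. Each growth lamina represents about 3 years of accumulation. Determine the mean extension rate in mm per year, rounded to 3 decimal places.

Correcting the raw count gives 1779 − 4 + 10 = 1785 true growth laminae.
1785 growth laminae at 3 years each span 1785 × 3 = 5355 years.
Extension rate ≈ 308.1 / 5355 = 0.058 mm per year.

0.058 mm per year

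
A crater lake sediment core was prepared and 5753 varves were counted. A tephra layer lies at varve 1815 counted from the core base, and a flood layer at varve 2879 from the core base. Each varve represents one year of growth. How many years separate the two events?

2879 − 1815 = 1064 varves lie between the two events.
One varve per year makes the interval 1064 years.

1064 years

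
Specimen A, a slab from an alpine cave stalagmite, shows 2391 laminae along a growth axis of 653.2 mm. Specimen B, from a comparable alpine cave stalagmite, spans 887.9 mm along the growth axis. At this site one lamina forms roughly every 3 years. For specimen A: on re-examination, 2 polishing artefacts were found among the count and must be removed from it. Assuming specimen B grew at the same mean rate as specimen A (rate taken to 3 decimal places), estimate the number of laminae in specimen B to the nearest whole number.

Specimen A: true lamina count = 2391 − 2 = 2389.
Specimen A: multiplying by 3 years per lamina: 2389 × 3 = 7167 years.
A: 653.2 mm over 7167 years gives 653.2 / 7167 ≈ 0.091 mm/year.
B spans 887.9 / 0.091 = 9757.14 years; at 3 years per lamina that is 9757.14 / 3 ≈ 3252 laminae.

3252 laminae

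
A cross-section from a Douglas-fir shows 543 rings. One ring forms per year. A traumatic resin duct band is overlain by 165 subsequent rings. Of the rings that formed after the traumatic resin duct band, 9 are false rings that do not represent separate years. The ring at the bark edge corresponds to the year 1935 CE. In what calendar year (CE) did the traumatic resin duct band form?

1779 CE

165 rings post-date the traumatic resin duct band.
Excluding 9 false rings: 165 − 9 = 156.
The ring at the bark edge is 1935 CE, so the traumatic resin duct band dates to 1935 − 156 = 1779 CE.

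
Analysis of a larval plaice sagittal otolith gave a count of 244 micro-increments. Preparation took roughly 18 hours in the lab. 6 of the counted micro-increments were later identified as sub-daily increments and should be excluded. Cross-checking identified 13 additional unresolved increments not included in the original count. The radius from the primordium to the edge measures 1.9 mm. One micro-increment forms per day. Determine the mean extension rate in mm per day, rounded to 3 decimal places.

After corrections the count is 244 − 6 + 13 = 251 micro-increments.
Extension rate ≈ 1.9 / 251 = 0.008 mm per day.

0.008 mm per day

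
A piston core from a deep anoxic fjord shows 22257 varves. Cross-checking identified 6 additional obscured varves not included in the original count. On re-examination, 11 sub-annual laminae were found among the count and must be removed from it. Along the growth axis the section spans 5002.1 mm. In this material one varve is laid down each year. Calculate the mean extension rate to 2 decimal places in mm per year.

After corrections the count is 22257 − 11 + 6 = 22252 varves.
5002.1 mm over 22252 years gives 5002.1 / 22252 ≈ 0.22 mm per year.

0.22 mm per year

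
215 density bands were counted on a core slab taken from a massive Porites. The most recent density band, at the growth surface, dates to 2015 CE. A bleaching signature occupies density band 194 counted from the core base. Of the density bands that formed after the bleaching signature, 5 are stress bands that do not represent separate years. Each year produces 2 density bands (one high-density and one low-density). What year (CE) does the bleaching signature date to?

2007 CE

Between density band 194 and the growth surface there are 215 − 194 = 21 density bands.
21 − 5 false = 16 true density bands after the bleaching signature.
With 2 density bands per year, 16 / 2 = 8 years.
The density band at the growth surface is 2015 CE, so the bleaching signature dates to 2015 − 8 = 2007 CE.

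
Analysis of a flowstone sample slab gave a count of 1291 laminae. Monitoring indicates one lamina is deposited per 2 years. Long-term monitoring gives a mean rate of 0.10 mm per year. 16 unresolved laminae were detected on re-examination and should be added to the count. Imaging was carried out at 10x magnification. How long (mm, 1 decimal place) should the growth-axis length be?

261.4 mm

True lamina count = 1291 + 16 = 1307.
At 2 years per lamina, 1307 × 2 = 2614 years.
Length ≈ 0.10 × 2614 = 261.4 mm.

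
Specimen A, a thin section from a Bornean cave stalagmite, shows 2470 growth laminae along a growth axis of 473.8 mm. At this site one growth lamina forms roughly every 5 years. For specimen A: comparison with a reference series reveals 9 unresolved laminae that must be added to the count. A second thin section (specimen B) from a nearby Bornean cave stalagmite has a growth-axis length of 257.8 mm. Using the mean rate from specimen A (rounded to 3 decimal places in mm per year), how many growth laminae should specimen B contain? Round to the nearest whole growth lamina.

Specimen A: true growth lamina count = 2470 + 9 = 2479.
Specimen A: 2479 growth laminae at 5 years each span 2479 × 5 = 12395 years.
A: 473.8 mm over 12395 years gives 473.8 / 12395 ≈ 0.038 mm/yr.
B spans 257.8 / 0.038 = 6784.21 years; at 5 years per growth lamina that is 6784.21 / 5 ≈ 1357 growth laminae.

1357 growth laminae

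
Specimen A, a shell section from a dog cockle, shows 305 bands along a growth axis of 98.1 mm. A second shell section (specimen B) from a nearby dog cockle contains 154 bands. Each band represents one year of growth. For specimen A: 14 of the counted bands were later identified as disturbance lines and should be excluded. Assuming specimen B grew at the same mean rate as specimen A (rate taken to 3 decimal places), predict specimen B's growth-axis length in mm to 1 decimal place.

51.9 mm

Specimen A: after corrections the count is 305 − 14 = 291 bands.
A: Extension rate ≈ 98.1 / 291 = 0.337 mm/year.
B's length ≈ 0.337 × 154 = 51.9 mm.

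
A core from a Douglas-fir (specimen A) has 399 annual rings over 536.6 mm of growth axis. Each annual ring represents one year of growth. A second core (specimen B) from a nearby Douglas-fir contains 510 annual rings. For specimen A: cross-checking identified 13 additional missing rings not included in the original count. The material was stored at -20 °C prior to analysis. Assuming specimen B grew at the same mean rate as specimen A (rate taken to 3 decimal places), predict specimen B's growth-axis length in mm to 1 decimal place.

Specimen A: adjusted count: 399 + 13 = 412 annual rings.
A: Extension rate ≈ 536.6 / 412 = 1.302 mm/year.
Length of B = 1.302 × 510 = 664.0 mm.

664.0 mm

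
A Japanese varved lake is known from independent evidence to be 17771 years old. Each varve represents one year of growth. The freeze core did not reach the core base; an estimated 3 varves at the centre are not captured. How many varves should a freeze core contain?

At one varve per year, 17771 years correspond to 17771 varves.
17771 − 3 missed = 17768 varves expected in the prepared section.

17768 varves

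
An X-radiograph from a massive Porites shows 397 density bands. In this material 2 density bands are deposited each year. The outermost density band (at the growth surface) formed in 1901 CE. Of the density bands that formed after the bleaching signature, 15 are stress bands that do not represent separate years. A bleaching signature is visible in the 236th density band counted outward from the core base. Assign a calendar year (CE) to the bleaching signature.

The bleaching signature sits at density band 236 from the core base, so 397 − 236 = 161 density bands formed after it.
Excluding 15 false density bands: 161 − 15 = 146.
146 density bands at 2 per year is 146 / 2 = 73 years.
The density band at the growth surface is 1901 CE, so the bleaching signature dates to 1901 − 73 = 1828 CE.

1828 CE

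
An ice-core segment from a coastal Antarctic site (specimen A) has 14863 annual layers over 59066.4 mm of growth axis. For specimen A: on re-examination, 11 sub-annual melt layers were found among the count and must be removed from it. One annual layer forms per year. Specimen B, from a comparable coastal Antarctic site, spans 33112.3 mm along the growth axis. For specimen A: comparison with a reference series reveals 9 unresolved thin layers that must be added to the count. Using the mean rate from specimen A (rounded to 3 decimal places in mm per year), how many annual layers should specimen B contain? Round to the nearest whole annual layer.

8330 annual layers

Specimen A: adjusted count: 14863 − 11 + 9 = 14861 annual layers.
A: 59066.4 mm over 14861 years gives 59066.4 / 14861 ≈ 3.975 mm per year.
For B, 33112.3 / 3.975 = 8330.14 years ≈ 8330 annual layers.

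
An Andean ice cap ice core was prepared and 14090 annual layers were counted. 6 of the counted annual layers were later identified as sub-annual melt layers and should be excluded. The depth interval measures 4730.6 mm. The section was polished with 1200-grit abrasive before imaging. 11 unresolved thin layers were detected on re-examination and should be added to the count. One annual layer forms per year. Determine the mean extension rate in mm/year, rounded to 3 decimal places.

0.336 mm/year

After corrections the count is 14090 − 6 + 11 = 14095 annual layers.
4730.6 mm over 14095 years gives 4730.6 / 14095 ≈ 0.336 mm/year.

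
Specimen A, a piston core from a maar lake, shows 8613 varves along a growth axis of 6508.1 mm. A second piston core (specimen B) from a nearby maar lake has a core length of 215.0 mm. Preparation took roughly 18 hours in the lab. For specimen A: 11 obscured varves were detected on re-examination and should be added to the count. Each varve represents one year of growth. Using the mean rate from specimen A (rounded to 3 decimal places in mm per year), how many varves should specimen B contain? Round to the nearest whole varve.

Specimen A: adjusted count: 8613 + 11 = 8624 varves.
A: Mean rate = 6508.1 mm / 8624 years ≈ 0.755 mm/yr.
B spans 215.0 / 0.755 = 284.77 years ≈ 285 varves.

285 varves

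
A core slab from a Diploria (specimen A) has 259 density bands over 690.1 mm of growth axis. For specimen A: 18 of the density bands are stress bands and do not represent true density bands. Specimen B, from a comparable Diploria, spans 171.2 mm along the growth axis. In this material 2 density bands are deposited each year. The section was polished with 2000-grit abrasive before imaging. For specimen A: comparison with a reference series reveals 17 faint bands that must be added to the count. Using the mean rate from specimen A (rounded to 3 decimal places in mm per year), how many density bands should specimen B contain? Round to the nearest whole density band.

Specimen A: true density band count = 259 − 18 + 17 = 258.
Specimen A: with 2 density bands per year, 258 / 2 = 129 years.
A: Extension rate ≈ 690.1 / 129 = 5.350 mm/yr.
For B, 171.2 / 5.350 = 32.00 years; at 2 density bands per year that is 32.00 × 2 ≈ 64 density bands.

64 density bands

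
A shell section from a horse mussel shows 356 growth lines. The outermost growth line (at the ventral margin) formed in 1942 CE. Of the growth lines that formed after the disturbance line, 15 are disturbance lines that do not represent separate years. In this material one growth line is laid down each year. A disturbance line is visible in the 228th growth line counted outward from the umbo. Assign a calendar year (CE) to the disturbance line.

The disturbance line sits at growth line 228 from the umbo, so 356 − 228 = 128 growth lines formed after it.
Removing the 15 false growth lines leaves 128 − 15 = 113 true growth lines beyond the disturbance line.
Counting back 113 years from 1942 CE places the disturbance line in 1942 − 113 = 1829 CE.

1829 CE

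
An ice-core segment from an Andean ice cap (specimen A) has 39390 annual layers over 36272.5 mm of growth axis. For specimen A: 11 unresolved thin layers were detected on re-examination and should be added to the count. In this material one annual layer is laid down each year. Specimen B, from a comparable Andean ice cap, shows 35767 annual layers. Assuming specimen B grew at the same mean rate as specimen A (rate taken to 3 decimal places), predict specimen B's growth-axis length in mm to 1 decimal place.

32941.4 mm

Specimen A: correcting the raw count gives 39390 + 11 = 39401 true annual layers.
A: Extension rate ≈ 36272.5 / 39401 = 0.921 mm per year.
B's length ≈ 0.921 × 35767 = 32941.4 mm.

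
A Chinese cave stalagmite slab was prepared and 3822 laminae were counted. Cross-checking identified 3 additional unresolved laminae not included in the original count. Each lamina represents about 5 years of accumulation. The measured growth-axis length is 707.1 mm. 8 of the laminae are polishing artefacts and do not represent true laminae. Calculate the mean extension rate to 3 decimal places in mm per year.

0.037 mm per year

Adjusted count: 3822 − 8 + 3 = 3817 laminae.
3817 laminae at 5 years each span 3817 × 5 = 19085 years.
Extension rate ≈ 707.1 / 19085 = 0.037 mm per year.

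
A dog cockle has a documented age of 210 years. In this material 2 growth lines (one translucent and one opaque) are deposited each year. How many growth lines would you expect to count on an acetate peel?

With 2 growth lines per year, 210 years would produce 210 × 2 = 420 growth lines.
So 420 growth lines should be present.

420 growth lines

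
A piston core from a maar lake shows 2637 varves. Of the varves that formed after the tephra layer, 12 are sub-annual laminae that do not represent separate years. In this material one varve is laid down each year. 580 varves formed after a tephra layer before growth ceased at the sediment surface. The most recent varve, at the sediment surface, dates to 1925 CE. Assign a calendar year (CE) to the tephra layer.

1357 CE

There are 580 varves younger than the tephra layer.
580 − 12 false = 568 true varves after the tephra layer.
1925 − 568 = 1357 CE.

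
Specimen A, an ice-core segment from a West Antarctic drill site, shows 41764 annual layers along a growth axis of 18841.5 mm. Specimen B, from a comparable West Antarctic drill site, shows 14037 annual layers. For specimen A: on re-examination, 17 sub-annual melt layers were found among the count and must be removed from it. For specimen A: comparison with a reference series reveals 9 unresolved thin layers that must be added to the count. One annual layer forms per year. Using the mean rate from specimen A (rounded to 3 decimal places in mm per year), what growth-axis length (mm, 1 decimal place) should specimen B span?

6330.7 mm

Specimen A: true annual layer count = 41764 − 17 + 9 = 41756.
A: 18841.5 mm over 41756 years gives 18841.5 / 41756 ≈ 0.451 mm/year.
For B, 0.451 mm/year × 14037 years = 6330.7 mm.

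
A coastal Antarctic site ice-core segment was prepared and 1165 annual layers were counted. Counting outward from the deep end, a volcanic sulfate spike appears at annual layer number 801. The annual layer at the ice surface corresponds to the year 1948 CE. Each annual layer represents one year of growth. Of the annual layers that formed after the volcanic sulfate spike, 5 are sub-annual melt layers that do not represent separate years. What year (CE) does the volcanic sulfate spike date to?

1589 CE

The volcanic sulfate spike sits at annual layer 801 from the deep end, so 1165 − 801 = 364 annual layers formed after it.
Removing the 5 false annual layers leaves 364 − 5 = 359 true annual layers beyond the volcanic sulfate spike.
The annual layer at the ice surface is 1948 CE, so the volcanic sulfate spike dates to 1948 − 359 = 1589 CE.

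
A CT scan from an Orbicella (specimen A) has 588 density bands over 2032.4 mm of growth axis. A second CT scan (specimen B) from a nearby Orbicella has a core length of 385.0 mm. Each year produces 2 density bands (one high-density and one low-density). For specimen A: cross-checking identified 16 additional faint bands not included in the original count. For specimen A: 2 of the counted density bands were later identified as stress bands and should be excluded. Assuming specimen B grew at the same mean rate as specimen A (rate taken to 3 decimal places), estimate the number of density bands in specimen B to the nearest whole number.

114 density bands

Specimen A: after corrections the count is 588 − 2 + 16 = 602 density bands.
Specimen A: with 2 density bands per year, 602 / 2 = 301 years.
A: Mean rate = 2032.4 mm / 301 years ≈ 6.752 mm/yr.
Specimen B: 385.0 mm / 6.752 mm per year = 57.02 years; at 2 density bands per year that is 57.02 × 2 ≈ 114 density bands.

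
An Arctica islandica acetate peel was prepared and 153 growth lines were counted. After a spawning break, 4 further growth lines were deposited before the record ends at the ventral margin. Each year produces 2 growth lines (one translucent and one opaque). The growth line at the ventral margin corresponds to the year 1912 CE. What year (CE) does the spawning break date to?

1910 CE

4 growth lines formed after the spawning break.
Dividing by 2 growth lines per year: 4 / 2 = 2 years.
1912 − 2 = 1910 CE.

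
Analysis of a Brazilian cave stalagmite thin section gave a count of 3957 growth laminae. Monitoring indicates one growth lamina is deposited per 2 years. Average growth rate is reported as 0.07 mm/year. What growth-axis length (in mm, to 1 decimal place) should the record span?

3957 growth laminae at 2 years each span 3957 × 2 = 7914 years.
Predicted length = 0.07 mm/year × 7914 years = 554.0 mm.

554.0 mm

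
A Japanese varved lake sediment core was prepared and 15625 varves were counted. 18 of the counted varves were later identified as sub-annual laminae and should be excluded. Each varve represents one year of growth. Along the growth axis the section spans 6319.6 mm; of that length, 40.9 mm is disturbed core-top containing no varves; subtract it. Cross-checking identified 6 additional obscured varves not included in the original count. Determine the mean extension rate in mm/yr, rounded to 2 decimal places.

0.40 mm/yr

Correcting the raw count gives 15625 − 18 + 6 = 15613 true varves.
Removing the 40.9 mm offcut leaves 6319.6 − 40.9 = 6278.7 mm.
Extension rate ≈ 6278.7 / 15613 = 0.40 mm/yr.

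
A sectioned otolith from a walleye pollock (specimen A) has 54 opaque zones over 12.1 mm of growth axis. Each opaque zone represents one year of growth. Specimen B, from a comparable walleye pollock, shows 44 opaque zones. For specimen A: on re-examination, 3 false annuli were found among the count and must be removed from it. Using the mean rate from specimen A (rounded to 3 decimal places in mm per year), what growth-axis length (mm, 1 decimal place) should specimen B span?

Specimen A: true opaque zone count = 54 − 3 = 51.
A: Mean rate = 12.1 mm / 51 years ≈ 0.237 mm/year.
Length of B = 0.237 × 44 = 10.4 mm.

10.4 mm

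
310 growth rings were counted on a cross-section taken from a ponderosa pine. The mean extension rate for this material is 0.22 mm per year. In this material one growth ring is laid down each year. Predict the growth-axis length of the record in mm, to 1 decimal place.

68.2 mm

The record spans 310 years at 0.22 mm per year.
Predicted length = 0.22 mm/year × 310 years = 68.2 mm.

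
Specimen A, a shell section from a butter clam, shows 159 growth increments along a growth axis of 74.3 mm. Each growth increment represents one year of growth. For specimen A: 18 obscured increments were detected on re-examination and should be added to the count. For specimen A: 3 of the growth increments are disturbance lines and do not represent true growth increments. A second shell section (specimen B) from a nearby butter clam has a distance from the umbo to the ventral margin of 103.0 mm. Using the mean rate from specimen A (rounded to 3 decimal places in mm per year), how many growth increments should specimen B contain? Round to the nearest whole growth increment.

Specimen A: true growth increment count = 159 − 3 + 18 = 174.
A: Mean rate = 74.3 mm / 174 years ≈ 0.427 mm/year.
For B, 103.0 / 0.427 = 241.22 years ≈ 241 growth increments.

241 growth increments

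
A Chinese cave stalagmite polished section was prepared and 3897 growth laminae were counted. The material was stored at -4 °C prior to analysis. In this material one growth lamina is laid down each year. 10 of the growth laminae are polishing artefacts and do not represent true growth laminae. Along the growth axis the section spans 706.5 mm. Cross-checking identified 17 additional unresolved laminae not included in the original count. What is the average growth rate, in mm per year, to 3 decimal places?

Correcting the raw count gives 3897 − 10 + 17 = 3904 true growth laminae.
Extension rate ≈ 706.5 / 3904 = 0.181 mm per year.

0.181 mm per year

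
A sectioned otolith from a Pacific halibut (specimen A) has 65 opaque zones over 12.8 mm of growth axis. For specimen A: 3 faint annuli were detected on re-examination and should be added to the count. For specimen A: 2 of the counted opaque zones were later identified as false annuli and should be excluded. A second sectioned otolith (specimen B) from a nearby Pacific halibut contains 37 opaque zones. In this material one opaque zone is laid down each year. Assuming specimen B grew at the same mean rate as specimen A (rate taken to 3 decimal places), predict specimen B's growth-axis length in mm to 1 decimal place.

7.2 mm

Specimen A: true opaque zone count = 65 − 2 + 3 = 66.
A: 12.8 mm over 66 years gives 12.8 / 66 ≈ 0.194 mm per year.
For B, 0.194 mm/year × 37 years = 7.2 mm.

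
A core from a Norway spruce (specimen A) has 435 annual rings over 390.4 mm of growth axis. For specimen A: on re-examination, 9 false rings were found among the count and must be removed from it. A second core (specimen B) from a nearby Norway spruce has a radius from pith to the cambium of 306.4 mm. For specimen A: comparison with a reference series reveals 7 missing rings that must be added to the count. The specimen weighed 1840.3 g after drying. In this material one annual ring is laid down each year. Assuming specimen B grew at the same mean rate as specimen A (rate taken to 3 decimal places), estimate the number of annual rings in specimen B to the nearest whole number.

340 annual rings

Specimen A: after corrections the count is 435 − 9 + 7 = 433 annual rings.
A: Mean rate = 390.4 mm / 433 years ≈ 0.902 mm/yr.
For B, 306.4 / 0.902 = 339.69 years ≈ 340 annual rings.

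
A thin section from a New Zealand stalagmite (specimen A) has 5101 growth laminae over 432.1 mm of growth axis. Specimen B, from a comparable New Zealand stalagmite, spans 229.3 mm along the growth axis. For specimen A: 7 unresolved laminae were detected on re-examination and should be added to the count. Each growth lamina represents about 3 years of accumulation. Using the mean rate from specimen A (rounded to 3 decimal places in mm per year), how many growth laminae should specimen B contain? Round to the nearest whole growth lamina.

Specimen A: true growth lamina count = 5101 + 7 = 5108.
Specimen A: at 3 years per growth lamina, 5108 × 3 = 15324 years.
A: 432.1 mm over 15324 years gives 432.1 / 15324 ≈ 0.028 mm/yr.
B spans 229.3 / 0.028 = 8189.29 years; at 3 years per growth lamina that is 8189.29 / 3 ≈ 2730 growth laminae.

2730 growth laminae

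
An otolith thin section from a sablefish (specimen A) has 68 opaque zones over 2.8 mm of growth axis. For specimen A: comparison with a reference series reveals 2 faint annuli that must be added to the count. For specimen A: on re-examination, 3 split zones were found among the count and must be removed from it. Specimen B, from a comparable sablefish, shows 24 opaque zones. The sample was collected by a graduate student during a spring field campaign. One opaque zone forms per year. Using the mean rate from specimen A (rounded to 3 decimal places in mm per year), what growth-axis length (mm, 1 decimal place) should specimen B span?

Specimen A: correcting the raw count gives 68 − 3 + 2 = 67 true opaque zones.
A: Extension rate ≈ 2.8 / 67 = 0.042 mm/yr.
Length of B = 0.042 × 24 = 1.0 mm.

1.0 mm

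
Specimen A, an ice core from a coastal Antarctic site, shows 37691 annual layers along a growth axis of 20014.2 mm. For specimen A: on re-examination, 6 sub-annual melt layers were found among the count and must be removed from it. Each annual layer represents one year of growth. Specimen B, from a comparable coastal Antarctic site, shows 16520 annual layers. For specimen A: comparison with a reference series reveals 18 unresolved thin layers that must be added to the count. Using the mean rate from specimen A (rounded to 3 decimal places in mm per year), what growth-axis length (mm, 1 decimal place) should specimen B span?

Specimen A: correcting the raw count gives 37691 − 6 + 18 = 37703 true annual layers.
A: 20014.2 mm over 37703 years gives 20014.2 / 37703 ≈ 0.531 mm/year.
Length of B = 0.531 × 16520 = 8772.1 mm.

8772.1 mm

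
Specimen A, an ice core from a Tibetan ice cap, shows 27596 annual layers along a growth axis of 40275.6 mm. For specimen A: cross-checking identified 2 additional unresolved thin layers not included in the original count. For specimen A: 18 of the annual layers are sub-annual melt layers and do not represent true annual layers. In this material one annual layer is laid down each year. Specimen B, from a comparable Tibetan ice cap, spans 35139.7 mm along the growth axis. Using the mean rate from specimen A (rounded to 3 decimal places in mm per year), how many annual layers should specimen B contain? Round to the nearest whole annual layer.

24068 annual layers

Specimen A: adjusted count: 27596 − 18 + 2 = 27580 annual layers.
A: Mean rate = 40275.6 mm / 27580 years ≈ 1.460 mm/year.
Specimen B: 35139.7 mm / 1.460 mm per year = 24068.29 years ≈ 24068 annual layers.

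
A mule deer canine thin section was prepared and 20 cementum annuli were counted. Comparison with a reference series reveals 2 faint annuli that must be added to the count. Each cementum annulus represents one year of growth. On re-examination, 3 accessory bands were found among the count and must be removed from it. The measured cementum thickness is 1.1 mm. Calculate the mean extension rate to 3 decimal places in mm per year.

0.058 mm per year

Correcting the raw count gives 20 − 3 + 2 = 19 true cementum annuli.
1.1 mm over 19 years gives 1.1 / 19 ≈ 0.058 mm per year.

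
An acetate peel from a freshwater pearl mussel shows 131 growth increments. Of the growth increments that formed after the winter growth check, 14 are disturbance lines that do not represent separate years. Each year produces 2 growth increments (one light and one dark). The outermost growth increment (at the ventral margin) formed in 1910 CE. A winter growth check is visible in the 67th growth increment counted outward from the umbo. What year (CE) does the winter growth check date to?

Between growth increment 67 and the ventral margin there are 131 − 67 = 64 growth increments.
Removing the 14 false growth increments leaves 64 − 14 = 50 true growth increments beyond the winter growth check.
50 growth increments at 2 per year is 50 / 2 = 25 years.
1910 − 25 = 1885 CE.

1885 CE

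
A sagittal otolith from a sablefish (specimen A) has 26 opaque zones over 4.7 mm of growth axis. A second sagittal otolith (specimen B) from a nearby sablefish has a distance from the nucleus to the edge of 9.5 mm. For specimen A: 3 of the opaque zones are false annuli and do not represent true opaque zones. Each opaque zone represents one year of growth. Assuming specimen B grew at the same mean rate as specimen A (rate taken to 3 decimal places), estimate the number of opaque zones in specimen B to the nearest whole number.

47 opaque zones

Specimen A: true opaque zone count = 26 − 3 = 23.
A: Extension rate ≈ 4.7 / 23 = 0.204 mm/year.
B spans 9.5 / 0.204 = 46.57 years ≈ 47 opaque zones.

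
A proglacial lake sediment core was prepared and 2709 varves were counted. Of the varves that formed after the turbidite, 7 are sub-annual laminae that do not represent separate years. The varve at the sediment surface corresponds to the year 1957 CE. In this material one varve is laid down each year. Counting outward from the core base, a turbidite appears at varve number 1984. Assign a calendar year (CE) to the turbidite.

1239 CE

2709 − 1984 = 725 varves lie beyond the turbidite toward the sediment surface.
725 − 7 false = 718 true varves after the turbidite.
1957 − 718 = 1239 CE.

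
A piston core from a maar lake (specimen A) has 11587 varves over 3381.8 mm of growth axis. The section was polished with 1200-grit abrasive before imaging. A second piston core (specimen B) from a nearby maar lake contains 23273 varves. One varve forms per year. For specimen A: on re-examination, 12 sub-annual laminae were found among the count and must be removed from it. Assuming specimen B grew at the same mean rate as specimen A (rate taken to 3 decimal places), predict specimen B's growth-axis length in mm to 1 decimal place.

6795.7 mm

Specimen A: true varve count = 11587 − 12 = 11575.
A: Mean rate = 3381.8 mm / 11575 years ≈ 0.292 mm/year.
Length of B = 0.292 × 23273 = 6795.7 mm.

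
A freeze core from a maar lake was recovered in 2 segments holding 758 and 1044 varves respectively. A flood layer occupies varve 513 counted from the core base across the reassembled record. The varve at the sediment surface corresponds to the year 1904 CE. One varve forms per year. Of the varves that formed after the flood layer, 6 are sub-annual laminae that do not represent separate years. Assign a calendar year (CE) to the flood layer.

621 CE

Total varves = 758 + 1044 = 1802.
The flood layer sits at varve 513 from the core base, so 1802 − 513 = 1289 varves formed after it.
Excluding 6 false varves: 1289 − 6 = 1283.
1904 − 1283 = 621 CE.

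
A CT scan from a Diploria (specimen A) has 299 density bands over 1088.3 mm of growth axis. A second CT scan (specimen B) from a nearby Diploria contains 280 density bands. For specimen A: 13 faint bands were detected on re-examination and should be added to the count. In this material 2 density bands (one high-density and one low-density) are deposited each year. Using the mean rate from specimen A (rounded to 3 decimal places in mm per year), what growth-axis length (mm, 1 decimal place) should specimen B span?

Specimen A: correcting the raw count gives 299 + 13 = 312 true density bands.
Specimen A: 312 density bands at 2 per year is 312 / 2 = 156 years.
A: Mean rate = 1088.3 mm / 156 years ≈ 6.976 mm/yr.
Specimen B: dividing by 2 density bands per year: 280 / 2 = 140 years. Length of B = 6.976 × 140 = 976.6 mm.

976.6 mm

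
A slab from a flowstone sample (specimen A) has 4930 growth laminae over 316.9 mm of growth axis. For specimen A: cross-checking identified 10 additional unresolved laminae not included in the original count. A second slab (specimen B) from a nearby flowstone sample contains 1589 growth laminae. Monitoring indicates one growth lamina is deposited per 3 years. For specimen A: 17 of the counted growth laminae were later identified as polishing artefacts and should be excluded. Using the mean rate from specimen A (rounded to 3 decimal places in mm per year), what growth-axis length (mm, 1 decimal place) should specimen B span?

Specimen A: true growth lamina count = 4930 − 17 + 10 = 4923.
Specimen A: at 3 years per growth lamina, 4923 × 3 = 14769 years.
A: 316.9 mm over 14769 years gives 316.9 / 14769 ≈ 0.021 mm/year.
Specimen B: at 3 years per growth lamina, 1589 × 3 = 4767 years. Length of B = 0.021 × 4767 = 100.1 mm.

100.1 mm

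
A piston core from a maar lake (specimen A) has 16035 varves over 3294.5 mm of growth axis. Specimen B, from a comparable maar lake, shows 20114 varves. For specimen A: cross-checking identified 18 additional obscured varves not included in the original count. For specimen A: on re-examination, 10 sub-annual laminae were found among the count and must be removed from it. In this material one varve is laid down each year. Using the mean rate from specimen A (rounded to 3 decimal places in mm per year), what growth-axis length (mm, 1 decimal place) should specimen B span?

Specimen A: true varve count = 16035 − 10 + 18 = 16043.
A: Extension rate ≈ 3294.5 / 16043 = 0.205 mm/yr.
Length of B = 0.205 × 20114 = 4123.4 mm.

4123.4 mm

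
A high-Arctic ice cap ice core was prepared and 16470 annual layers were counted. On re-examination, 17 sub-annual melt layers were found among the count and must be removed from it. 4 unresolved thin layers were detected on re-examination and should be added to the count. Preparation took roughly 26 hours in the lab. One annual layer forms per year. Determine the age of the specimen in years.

Adjusted count: 16470 − 17 + 4 = 16457 annual layers.
With a one-to-one annual layer periodicity this is 16457 years.

16457 years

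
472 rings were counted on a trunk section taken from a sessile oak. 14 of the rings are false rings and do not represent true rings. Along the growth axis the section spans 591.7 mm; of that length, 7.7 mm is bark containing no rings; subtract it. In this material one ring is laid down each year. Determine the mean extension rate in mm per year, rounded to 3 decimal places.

After corrections the count is 472 − 14 = 458 rings.
Net length = 591.7 − 7.7 = 584.0 mm.
Mean rate = 584.0 mm / 458 years ≈ 1.275 mm per year.

1.275 mm per year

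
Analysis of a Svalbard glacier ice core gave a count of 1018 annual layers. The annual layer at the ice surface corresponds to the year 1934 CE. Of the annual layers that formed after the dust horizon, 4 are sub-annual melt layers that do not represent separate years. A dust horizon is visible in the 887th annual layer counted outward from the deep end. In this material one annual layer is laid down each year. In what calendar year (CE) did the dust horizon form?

1018 − 887 = 131 annual layers lie beyond the dust horizon toward the ice surface.
Excluding 4 false annual layers: 131 − 4 = 127.
1934 − 127 = 1807 CE.

1807 CE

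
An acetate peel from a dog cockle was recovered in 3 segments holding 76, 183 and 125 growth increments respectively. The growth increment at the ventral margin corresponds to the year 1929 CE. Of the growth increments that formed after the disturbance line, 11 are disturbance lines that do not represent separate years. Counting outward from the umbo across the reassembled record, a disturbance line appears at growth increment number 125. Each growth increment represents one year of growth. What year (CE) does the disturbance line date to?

1681 CE

Total growth increments = 76 + 183 + 125 = 384.
384 − 125 = 259 growth increments lie beyond the disturbance line toward the ventral margin.
259 − 11 false = 248 true growth increments after the disturbance line.
1929 − 248 = 1681 CE.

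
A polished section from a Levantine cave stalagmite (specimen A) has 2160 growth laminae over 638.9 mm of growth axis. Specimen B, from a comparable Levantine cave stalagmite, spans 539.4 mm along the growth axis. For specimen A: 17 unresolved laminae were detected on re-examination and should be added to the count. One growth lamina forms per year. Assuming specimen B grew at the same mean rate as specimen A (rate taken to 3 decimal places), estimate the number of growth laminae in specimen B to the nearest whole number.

Specimen A: correcting the raw count gives 2160 + 17 = 2177 true growth laminae.
A: Mean rate = 638.9 mm / 2177 years ≈ 0.293 mm/year.
Specimen B: 539.4 mm / 0.293 mm per year = 1840.96 years ≈ 1841 growth laminae.

1841 growth laminae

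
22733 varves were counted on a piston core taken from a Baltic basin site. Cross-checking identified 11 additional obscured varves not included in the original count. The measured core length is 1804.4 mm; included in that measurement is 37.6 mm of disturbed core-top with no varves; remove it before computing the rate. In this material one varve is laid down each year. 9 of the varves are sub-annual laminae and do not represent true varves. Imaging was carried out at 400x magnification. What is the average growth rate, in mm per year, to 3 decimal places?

0.078 mm per year

Adjusted count: 22733 − 9 + 11 = 22735 varves.
Removing the 37.6 mm offcut leaves 1804.4 − 37.6 = 1766.8 mm.
1766.8 mm over 22735 years gives 1766.8 / 22735 ≈ 0.078 mm per year.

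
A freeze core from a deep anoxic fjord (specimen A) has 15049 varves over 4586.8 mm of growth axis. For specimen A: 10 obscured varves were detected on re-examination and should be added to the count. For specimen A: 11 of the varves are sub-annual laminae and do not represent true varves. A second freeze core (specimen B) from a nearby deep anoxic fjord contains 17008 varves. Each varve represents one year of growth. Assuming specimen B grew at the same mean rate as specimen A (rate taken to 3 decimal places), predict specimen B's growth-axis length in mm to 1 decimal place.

5187.4 mm

Specimen A: adjusted count: 15049 − 11 + 10 = 15048 varves.
A: 4586.8 mm over 15048 years gives 4586.8 / 15048 ≈ 0.305 mm/year.
Length of B = 0.305 × 17008 = 5187.4 mm.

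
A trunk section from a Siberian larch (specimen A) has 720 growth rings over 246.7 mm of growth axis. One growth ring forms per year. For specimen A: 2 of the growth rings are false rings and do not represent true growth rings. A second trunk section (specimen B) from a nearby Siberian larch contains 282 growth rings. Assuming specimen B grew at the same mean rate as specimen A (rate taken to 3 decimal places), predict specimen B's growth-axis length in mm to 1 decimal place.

Specimen A: true growth ring count = 720 − 2 = 718.
A: Mean rate = 246.7 mm / 718 years ≈ 0.344 mm per year.
For B, 0.344 mm/year × 282 years = 97.0 mm.

97.0 mm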